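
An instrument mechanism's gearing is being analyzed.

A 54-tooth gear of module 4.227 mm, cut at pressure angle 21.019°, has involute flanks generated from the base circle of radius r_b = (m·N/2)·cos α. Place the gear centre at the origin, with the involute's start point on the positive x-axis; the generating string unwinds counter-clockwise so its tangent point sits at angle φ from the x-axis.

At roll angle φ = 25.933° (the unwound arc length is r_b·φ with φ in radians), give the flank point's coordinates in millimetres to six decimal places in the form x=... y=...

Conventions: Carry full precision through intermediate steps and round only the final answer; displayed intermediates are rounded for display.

topology: single-mesh involute geometry — m = 4.227, N = 54
pitch radius r_p = m·N/2 = 4.227·54/2 = 114.129000
base radius r_b = r_p·cos α = 114.129000·cos 21.019° = 106.535032
roll angle φ = 25.933° = 0.45261623 rad
x = r_b·(cos φ + φ·sin φ) = 116.894935
y = r_b·(sin φ − φ·cos φ) = 3.225807

x=116.894935 y=3.225807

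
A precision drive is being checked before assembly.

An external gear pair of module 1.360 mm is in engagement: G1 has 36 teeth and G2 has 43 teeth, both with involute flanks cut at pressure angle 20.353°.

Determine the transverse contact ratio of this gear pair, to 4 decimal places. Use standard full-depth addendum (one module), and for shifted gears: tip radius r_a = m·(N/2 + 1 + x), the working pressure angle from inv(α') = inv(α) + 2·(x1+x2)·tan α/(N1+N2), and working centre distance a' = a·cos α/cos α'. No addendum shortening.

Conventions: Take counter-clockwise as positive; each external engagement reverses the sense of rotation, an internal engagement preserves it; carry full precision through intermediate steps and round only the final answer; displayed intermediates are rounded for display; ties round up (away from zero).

1.6929

single-mesh involute tooth geometry (36T engaging 43T at module 1.360)
base radii: r_b1 = 22.951655, r_b2 = 27.414477
tip radii: r_a1 = 25.840000, r_a2 = 30.600000
no profile shift: α' = α, a' = a
action lengths: √(r_a1²−r_b1²) = 11.871273, √(r_a2²−r_b2²) = 13.594354
base pitch p_b = π·m·cos α = 4.005819
CR = (11.871273 + 13.594354 − 53.720000·sin 20.35300°)/4.005819 = 1.692948
contact ratio ≈ 1.6929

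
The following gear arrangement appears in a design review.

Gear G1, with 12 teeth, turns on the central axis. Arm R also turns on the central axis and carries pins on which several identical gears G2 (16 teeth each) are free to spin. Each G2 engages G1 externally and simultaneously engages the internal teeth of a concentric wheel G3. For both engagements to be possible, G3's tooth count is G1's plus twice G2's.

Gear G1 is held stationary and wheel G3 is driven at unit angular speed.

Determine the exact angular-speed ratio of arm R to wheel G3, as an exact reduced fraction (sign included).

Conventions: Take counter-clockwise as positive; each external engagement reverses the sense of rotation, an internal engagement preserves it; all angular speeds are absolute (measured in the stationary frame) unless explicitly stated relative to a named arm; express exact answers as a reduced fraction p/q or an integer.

11/14

class = planetary set [G3 = 12+2·16 = 44; Willis about the carrier]
ring teeth: 12 + 2·16 = 44
12(ω_sun−ω_arm) = −44(ω_ring−ω_arm),  ω_sun = 0, ω_ring = 1
12(0−ω_arm) = −44(1−ω_arm)  ⇒  56·ω_arm = 44  ⇒  ω_arm = 11/14
ω_out/ω_in = 11/14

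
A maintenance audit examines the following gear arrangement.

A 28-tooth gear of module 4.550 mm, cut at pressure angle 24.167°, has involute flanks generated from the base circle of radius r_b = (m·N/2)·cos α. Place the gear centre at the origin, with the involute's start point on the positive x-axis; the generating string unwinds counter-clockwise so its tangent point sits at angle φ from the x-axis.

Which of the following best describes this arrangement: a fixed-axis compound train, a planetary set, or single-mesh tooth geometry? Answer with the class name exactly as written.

topology: single-mesh involute geometry — m = 4.550, N = 28
classification: single-mesh tooth geometry

single-mesh tooth geometry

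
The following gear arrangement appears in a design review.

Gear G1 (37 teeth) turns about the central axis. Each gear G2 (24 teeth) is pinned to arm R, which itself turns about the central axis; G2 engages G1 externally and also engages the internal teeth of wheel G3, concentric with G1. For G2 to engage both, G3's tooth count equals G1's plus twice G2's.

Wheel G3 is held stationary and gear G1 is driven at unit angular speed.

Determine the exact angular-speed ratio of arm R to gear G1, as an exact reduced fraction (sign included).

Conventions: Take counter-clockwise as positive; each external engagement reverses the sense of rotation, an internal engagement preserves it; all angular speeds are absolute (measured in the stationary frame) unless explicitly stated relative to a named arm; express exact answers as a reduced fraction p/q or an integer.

37/122

class = planetary set [G3 = 37+2·24 = 85; Willis about the carrier]
ring teeth: 37 + 2·24 = 85
37(ω_sun−ω_arm) = −85(ω_ring−ω_arm),  ω_ring = 0, ω_sun = 1
37(1−ω_arm) = −85(0−ω_arm)  ⇒  122·ω_arm = 37  ⇒  ω_arm = 37/122
ω_out/ω_in = 37/122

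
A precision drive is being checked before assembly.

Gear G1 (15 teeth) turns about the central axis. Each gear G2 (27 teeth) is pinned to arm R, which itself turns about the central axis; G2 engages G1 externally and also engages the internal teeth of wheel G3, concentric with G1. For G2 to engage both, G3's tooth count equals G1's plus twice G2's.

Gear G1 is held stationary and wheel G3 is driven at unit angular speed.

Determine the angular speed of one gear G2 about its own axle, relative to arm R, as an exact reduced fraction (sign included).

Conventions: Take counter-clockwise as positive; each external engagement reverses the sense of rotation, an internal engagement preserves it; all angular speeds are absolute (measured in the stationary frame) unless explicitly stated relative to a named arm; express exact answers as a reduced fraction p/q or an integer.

recognized (axles ride arm R): planetary set, 15/27/69 teeth
ring teeth: 15 + 2·27 = 69
15(ω_sun−ω_arm) = −69(ω_ring−ω_arm),  ω_sun = 0, ω_ring = 1
15(0−ω_arm) = −69(1−ω_arm)  ⇒  84·ω_arm = 69  ⇒  ω_arm = 23/28
sun–planet mesh: 15·(0−23/28) = −27·(ω_p−ω_arm)  ⇒  ω_p−ω_arm = 115/252
exact speed ratio = 115/252

115/252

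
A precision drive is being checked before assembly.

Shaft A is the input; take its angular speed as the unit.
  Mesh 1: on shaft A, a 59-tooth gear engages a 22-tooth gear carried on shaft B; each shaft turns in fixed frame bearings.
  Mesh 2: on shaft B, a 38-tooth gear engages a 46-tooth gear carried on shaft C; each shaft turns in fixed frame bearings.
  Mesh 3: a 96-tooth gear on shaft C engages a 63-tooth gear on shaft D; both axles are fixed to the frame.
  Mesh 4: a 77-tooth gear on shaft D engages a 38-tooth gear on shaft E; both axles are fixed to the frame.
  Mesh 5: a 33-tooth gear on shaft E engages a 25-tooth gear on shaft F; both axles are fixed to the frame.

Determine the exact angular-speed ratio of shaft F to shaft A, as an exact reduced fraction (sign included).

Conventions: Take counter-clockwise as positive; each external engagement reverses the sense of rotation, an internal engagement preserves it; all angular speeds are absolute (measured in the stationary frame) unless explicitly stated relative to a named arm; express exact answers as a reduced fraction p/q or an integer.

-5192/575

class = fixed-axis compound train [5 meshes; 5 ratios multiply, 5 sense flips]
mesh 1 [59T→22T]: running ratio 59/22, sense −
mesh 2 [38T→46T]: running ratio 1121/506, sense +
mesh 3 [96T→63T]: running ratio 17936/5313, sense −
mesh 4 [77T→38T]: running ratio 472/69, sense +
mesh 5 [33T→25T]: running ratio 5192/575, sense −
ω_out/ω_in = -5192/575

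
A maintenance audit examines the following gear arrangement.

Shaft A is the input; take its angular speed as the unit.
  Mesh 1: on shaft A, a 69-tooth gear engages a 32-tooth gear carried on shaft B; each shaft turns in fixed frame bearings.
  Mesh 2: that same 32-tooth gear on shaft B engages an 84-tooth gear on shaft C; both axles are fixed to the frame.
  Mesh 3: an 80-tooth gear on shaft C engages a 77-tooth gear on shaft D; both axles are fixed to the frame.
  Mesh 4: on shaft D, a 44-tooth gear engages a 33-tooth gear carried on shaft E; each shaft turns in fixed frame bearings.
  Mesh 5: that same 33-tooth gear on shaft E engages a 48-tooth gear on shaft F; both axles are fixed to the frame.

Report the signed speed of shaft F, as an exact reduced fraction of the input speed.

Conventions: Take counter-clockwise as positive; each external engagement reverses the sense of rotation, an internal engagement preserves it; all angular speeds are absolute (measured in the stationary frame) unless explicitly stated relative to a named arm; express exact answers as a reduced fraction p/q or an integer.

-115/147

5-mesh fixed-axis compound train (all bearings frame-fixed)
mesh 1 [69T→32T]: |ω|/ω_in = 1×69/32 = 69/32, sense flips to −
mesh 2 [32T→84T]: |ω|/ω_in = (69/32)×32/84 = 23/28, sense flips to +
mesh 3 [80T→77T]: |ω|/ω_in = (23/28)×80/77 = 460/539, sense flips to −
mesh 4 [44T→33T]: |ω|/ω_in = (460/539)×44/33 = 1840/1617, sense flips to +
mesh 5 [33T→48T]: |ω|/ω_in = (1840/1617)×33/48 = 115/147, sense flips to −
signed output speed (× input speed) = -115/147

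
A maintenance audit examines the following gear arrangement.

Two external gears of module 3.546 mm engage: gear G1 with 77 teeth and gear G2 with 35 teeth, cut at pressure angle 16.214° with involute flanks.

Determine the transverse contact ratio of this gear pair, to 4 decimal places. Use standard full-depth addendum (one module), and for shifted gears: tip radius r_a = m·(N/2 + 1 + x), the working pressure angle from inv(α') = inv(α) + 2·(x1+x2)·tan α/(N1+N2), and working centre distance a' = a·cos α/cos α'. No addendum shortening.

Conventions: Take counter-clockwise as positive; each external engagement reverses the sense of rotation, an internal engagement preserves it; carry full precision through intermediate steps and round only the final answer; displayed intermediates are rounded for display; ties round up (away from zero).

1.9937

single-mesh involute tooth geometry (77T engaging 35T at module 3.546)
base radii: r_b1 = 131.090944, r_b2 = 59.586793
tip radii: r_a1 = 140.067000, r_a2 = 65.601000
no profile shift: α' = α, a' = a
action lengths: √(r_a1²−r_b1²) = 49.334866, √(r_a2²−r_b2²) = 27.439121
base pitch p_b = π·m·cos α = 10.696996
CR = (49.334866 + 27.439121 − 198.576000·sin 16.21400°)/10.696996 = 1.993686
contact ratio ≈ 1.9937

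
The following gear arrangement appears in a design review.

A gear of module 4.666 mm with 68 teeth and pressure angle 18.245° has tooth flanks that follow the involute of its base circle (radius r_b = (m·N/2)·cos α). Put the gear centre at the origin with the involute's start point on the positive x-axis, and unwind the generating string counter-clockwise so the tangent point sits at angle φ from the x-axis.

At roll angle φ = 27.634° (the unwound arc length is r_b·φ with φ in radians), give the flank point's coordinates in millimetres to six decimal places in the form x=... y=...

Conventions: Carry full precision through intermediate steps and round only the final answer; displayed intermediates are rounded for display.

topology: single-mesh involute geometry — m = 4.666, N = 68
pitch radius r_p = m·N/2 = 4.666·68/2 = 158.644000
base radius r_b = r_p·cos α = 158.644000·cos 18.245° = 150.668403
roll angle φ = 27.634° = 0.48230429 rad
x = r_b·(cos φ + φ·sin φ) = 167.186445
y = r_b·(sin φ − φ·cos φ) = 5.504629

x=167.186445 y=5.504629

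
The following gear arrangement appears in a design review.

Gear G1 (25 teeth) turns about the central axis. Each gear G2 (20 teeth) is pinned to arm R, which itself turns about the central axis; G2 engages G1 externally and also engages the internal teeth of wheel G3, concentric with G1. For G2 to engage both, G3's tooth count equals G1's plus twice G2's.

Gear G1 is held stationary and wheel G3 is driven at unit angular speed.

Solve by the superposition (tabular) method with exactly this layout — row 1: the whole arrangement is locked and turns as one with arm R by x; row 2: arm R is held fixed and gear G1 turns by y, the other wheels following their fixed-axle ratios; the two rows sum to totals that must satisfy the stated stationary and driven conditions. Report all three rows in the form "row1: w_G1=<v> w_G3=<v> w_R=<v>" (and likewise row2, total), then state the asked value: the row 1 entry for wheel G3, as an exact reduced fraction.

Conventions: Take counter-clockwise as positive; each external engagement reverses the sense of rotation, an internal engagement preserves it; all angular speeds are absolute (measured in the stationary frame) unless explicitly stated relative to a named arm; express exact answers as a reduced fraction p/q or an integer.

row1: w_G1=13/18 w_G3=13/18 w_R=13/18
row2: w_G1=-13/18 w_G3=5/18 w_R=0
total: w_G1=0 w_G3=1 w_R=13/18
asked value: 13/18

topology: planetary set — G1 25T / G2 20T / G3 65T, arm = carrier (Willis)
row 1: whole set turns with the arm by x
superposition row 2 [arm held]: sun y, ring −(25/65)·y, arm 0
boundary: total ω_sun = x + y = 0 and total ω_ring = x − (25/65)·y = 1  ⇒  y = -13/18, x = 13/18
row 2 ring = −(25/65)·(-13/18) = 5/18
totals (row 1 + row 2): sun 13/18 + (-13/18) = 0, ring 13/18 + 5/18 = 1, arm 13/18 + 0 = 13/18
asked cell (row1, ring) = 13/18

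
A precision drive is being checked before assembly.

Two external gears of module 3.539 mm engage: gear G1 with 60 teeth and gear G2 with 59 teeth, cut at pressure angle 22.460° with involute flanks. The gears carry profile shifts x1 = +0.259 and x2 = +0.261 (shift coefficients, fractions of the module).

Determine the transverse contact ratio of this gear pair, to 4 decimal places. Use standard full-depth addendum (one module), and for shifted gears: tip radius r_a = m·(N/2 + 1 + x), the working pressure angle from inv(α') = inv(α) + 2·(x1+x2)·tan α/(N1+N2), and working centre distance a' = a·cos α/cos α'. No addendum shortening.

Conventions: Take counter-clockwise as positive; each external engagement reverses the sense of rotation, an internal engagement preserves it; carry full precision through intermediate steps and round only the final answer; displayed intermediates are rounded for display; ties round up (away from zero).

1.6045

class = single-mesh tooth geometry [involute pair 60T × 59T, m = 3.539]
base radii: r_b1 = 98.116631, r_b2 = 96.481354
tip radii: r_a1 = 110.625601, r_a2 = 108.863179
inv(α') = inv(22.460°) + 2·(+0.259+0.261)·tan α/(60+59) = 0.02500781  ⇒  α' = 23.60488°
a' = a·cos α / cos α' = 210.5705·cos 22.460°/cos 23.60488° = 212.367022
action lengths: √(r_a1²−r_b1²) = 51.099416, √(r_a2²−r_b2²) = 50.423607
base pitch p_b = π·m·cos α = 10.274750
CR = (51.099416 + 50.423607 − 212.367022·sin 23.60488°)/10.274750 = 1.604470
contact ratio ≈ 1.6045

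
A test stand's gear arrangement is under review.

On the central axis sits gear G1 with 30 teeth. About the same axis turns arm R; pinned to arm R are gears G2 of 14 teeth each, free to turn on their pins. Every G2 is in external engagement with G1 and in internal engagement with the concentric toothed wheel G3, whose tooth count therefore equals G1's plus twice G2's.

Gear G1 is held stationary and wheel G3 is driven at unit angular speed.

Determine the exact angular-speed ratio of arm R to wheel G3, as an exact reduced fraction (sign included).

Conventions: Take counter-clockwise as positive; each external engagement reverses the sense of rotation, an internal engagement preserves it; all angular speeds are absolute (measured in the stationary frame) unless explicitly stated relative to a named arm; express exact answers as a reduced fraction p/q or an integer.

29/44

planetary set (30T centre, 14T on arm, 58T internal) — Willis relation
ring teeth: 30 + 2·14 = 58
30(ω_sun−ω_arm) = −58(ω_ring−ω_arm),  ω_sun = 0, ω_ring = 1
30(0−ω_arm) = −58(1−ω_arm)  ⇒  88·ω_arm = 58  ⇒  ω_arm = 29/44
ω_out/ω_in = 29/44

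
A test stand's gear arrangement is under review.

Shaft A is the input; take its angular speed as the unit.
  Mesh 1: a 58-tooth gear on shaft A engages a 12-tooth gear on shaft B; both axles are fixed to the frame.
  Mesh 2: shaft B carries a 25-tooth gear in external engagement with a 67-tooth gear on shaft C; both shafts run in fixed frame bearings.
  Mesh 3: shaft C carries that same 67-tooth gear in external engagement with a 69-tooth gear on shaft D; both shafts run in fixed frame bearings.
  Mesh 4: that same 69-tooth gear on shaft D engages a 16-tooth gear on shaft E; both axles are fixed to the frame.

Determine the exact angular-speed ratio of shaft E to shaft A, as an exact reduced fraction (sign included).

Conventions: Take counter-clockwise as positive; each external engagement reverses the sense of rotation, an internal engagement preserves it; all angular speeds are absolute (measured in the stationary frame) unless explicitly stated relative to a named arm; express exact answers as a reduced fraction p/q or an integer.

class = fixed-axis compound train [4 meshes; 4 ratios multiply, 4 sense flips]
mesh 1 [58T→12T]: running ratio 29/6, sense −
mesh 2 [25T→67T]: running ratio 725/402, sense +
mesh 3 [67T→69T]: running ratio 725/414, sense −
mesh 4 [69T→16T]: running ratio 725/96, sense +
ω_out/ω_in = 725/96

725/96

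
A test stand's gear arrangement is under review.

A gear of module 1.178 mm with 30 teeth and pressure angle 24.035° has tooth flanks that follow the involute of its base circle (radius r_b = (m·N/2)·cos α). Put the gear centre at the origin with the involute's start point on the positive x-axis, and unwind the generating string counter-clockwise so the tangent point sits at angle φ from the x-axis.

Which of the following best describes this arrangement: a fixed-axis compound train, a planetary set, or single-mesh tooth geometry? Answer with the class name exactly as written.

single-mesh tooth geometry

recognized (one wheel, involute flank): single-mesh tooth geometry, m = 1.178, N = 30
classification: single-mesh tooth geometry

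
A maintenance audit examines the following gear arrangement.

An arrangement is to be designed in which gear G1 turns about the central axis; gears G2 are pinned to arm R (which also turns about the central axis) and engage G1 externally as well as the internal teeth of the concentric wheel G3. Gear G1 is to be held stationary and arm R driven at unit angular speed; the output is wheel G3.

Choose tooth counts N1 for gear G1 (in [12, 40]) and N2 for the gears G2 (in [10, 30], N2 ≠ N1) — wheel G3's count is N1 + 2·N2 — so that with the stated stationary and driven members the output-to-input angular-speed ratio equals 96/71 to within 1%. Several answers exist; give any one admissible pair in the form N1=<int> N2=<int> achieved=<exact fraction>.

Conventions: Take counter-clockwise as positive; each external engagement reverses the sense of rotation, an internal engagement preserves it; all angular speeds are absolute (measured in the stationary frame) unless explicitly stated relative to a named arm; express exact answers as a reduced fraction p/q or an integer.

design class (target 96/71): planetary set
Willis with ω_sun = 0: ω_ring/ω_arm = (N1+N3)/N3; set equal to 96/71  ⇒  N3/N1 = 1/(96/71 − 1) = 71/25
N3 = N1 + 2·N2  ⇒  N2/N1 = (N3/N1 − 1)/2 = (71/25 − 1)/2 = 23/25
smallest multiple with N1 ≥ 12 and N2 ≥ 10: k = 1  ⇒  N1 = 1·25 = 25, N2 = 1·23 = 23 (N1 ≤ 40, N2 ≤ 30, N2 ≠ N1 ✓), N3 = 25 + 2·23 = 71
check: (N1+N3)/N3 with N1 = 25, N3 = 71 gives 96/71; |achieved − target| = 0 ≤ 24/1775 ✓

N1=25 N2=23 achieved=96/71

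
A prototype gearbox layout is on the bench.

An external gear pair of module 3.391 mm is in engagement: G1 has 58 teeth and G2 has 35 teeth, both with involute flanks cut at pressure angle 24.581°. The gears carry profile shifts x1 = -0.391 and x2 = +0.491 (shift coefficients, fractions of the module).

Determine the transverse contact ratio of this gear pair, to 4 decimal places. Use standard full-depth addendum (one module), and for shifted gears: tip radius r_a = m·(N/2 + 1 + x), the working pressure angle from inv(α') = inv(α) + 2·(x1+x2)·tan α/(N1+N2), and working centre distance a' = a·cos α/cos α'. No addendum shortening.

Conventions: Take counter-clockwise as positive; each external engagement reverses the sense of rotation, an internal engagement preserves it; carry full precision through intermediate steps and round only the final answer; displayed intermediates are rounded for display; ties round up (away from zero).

recognized (one external pair, fixed centres): single-mesh tooth geometry, m = 3.391, N1 = 58, N2 = 35
base radii: r_b1 = 89.426940, r_b2 = 53.964533
tip radii: r_a1 = 100.404119, r_a2 = 64.398481
inv(α') = inv(24.581°) + 2·(-0.391+0.491)·tan α/(58+35) = 0.02939903  ⇒  α' = 24.84708°
a' = a·cos α / cos α' = 157.6815·cos 24.581°/cos 24.84708° = 158.018885
action lengths: √(r_a1²−r_b1²) = 45.648763, √(r_a2²−r_b2²) = 35.142475
base pitch p_b = π·m·cos α = 9.687690
CR = (45.648763 + 35.142475 − 158.018885·sin 24.84708°)/9.687690 = 1.485601
contact ratio ≈ 1.4856

1.4856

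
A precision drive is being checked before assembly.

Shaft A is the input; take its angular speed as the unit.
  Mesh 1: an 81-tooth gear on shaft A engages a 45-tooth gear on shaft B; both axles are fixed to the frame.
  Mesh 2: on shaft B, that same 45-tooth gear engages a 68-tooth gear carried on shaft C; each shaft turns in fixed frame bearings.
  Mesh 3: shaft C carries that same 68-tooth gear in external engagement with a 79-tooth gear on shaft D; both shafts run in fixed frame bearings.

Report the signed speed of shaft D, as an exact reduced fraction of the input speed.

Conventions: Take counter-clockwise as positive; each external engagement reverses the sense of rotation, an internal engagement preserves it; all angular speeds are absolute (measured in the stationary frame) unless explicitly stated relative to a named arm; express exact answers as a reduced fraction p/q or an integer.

3-mesh fixed-axis compound train (all bearings frame-fixed)
mesh 1 [81T→45T]: |ω|/ω_in = 1×81/45 = 9/5, sense flips to −
mesh 2 [45T→68T]: |ω|/ω_in = (9/5)×45/68 = 81/68, sense flips to +
mesh 3 [68T→79T]: |ω|/ω_in = (81/68)×68/79 = 81/79, sense flips to −
signed output speed (× input speed) = -81/79

-81/79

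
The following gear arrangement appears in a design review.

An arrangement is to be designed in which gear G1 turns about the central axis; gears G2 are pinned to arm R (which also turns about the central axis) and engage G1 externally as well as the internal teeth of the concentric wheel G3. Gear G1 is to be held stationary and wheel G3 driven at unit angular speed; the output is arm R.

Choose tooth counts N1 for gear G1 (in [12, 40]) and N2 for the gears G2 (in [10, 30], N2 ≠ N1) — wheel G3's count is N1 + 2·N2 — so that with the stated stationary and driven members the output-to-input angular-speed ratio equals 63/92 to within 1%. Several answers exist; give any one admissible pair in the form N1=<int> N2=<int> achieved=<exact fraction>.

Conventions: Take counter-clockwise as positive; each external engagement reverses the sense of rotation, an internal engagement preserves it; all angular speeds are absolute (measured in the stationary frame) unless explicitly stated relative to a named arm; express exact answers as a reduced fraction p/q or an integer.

class = planetary set [ratio 63/92 wanted; Willis about the carrier]
Willis with ω_sun = 0: ω_arm/ω_ring = N3/(N1+N3); set equal to 63/92  ⇒  N3/N1 = (63/92)/(1 − 63/92) = 63/29
N3 = N1 + 2·N2  ⇒  N2/N1 = (N3/N1 − 1)/2 = (63/29 − 1)/2 = 17/29
smallest multiple with N1 ≥ 12 and N2 ≥ 10: k = 1  ⇒  N1 = 1·29 = 29, N2 = 1·17 = 17 (N1 ≤ 40, N2 ≤ 30, N2 ≠ N1 ✓), N3 = 29 + 2·17 = 63
check: N3/(N1+N3) with N1 = 29, N3 = 63 gives 63/92; |achieved − target| = 0 ≤ 63/9200 ✓

N1=29 N2=17 achieved=63/92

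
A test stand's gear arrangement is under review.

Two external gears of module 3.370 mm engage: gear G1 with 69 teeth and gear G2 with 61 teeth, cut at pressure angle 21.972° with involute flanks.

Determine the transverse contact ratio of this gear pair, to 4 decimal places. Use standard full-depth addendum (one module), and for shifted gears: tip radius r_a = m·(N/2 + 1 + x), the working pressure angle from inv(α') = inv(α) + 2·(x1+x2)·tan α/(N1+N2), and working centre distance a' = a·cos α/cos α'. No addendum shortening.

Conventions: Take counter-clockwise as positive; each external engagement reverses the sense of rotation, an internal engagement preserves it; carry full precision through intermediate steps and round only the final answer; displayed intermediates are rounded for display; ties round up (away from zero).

single-mesh involute tooth geometry (69T engaging 61T at module 3.370)
base radii: r_b1 = 107.820302, r_b2 = 95.319398
tip radii: r_a1 = 119.635000, r_a2 = 106.155000
no profile shift: α' = α, a' = a
action lengths: √(r_a1²−r_b1²) = 51.839325, √(r_a2²−r_b2²) = 46.723618
base pitch p_b = π·m·cos α = 9.818188
CR = (51.839325 + 46.723618 − 219.050000·sin 21.97200°)/9.818188 = 1.691211
contact ratio ≈ 1.6912

1.6912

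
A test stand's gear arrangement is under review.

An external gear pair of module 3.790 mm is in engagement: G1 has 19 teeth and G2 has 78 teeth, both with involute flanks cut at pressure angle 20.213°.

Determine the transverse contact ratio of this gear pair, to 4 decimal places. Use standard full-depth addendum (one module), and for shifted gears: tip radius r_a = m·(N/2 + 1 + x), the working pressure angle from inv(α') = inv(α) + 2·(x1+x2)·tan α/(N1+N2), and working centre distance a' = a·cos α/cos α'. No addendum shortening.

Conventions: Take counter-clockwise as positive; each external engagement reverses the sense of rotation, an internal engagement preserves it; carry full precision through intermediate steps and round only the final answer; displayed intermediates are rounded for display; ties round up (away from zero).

single-mesh involute tooth geometry (19T engaging 78T at module 3.790)
base radii: r_b1 = 33.787620, r_b2 = 138.707070
tip radii: r_a1 = 39.795000, r_a2 = 151.600000
no profile shift: α' = α, a' = a
action lengths: √(r_a1²−r_b1²) = 21.024719, √(r_a2²−r_b2²) = 61.179317
base pitch p_b = π·m·cos α = 11.173362
CR = (21.024719 + 61.179317 − 183.815000·sin 20.21300°)/11.173362 = 1.673078
contact ratio ≈ 1.6731

1.6731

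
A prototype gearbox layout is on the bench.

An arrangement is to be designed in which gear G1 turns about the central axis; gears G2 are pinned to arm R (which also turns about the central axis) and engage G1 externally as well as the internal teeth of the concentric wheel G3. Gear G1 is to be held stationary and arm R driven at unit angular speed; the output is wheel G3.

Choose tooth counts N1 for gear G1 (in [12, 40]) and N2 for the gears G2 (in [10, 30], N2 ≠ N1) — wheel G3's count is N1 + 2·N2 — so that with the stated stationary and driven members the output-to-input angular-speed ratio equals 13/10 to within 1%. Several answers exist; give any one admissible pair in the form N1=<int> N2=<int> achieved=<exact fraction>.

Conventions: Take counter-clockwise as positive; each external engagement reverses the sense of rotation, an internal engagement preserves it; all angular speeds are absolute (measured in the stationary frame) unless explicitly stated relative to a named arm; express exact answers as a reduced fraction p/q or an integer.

planetary set to be sized for 13/10 (Willis relation)
Willis with ω_sun = 0: ω_ring/ω_arm = (N1+N3)/N3; set equal to 13/10  ⇒  N3/N1 = 1/(13/10 − 1) = 10/3
N3 = N1 + 2·N2  ⇒  N2/N1 = (N3/N1 − 1)/2 = (10/3 − 1)/2 = 7/6
smallest multiple with N1 ≥ 12 and N2 ≥ 10: k = 2  ⇒  N1 = 2·6 = 12, N2 = 2·7 = 14 (N1 ≤ 40, N2 ≤ 30, N2 ≠ N1 ✓), N3 = 12 + 2·14 = 40
check: (N1+N3)/N3 with N1 = 12, N3 = 40 gives 13/10; |achieved − target| = 0 ≤ 13/1000 ✓

N1=12 N2=14 achieved=13/10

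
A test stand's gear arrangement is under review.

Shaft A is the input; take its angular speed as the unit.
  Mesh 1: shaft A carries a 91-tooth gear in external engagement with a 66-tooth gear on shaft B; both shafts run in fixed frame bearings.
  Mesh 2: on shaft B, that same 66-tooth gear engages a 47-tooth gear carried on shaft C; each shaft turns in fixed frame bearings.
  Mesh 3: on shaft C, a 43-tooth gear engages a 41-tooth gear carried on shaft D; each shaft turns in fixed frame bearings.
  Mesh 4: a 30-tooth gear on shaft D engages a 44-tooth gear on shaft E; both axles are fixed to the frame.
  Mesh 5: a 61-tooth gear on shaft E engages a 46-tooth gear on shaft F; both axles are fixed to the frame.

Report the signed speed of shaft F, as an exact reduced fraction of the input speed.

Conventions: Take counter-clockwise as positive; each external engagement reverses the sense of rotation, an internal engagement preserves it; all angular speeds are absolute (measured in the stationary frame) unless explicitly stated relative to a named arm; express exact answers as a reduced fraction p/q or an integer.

-3580395/1950124

5-mesh fixed-axis compound train (all bearings frame-fixed)
mesh 1 [91T→66T]: |ω|/ω_in = 1×91/66 = 91/66, sense flips to −
mesh 2 [66T→47T]: |ω|/ω_in = (91/66)×66/47 = 91/47, sense flips to +
mesh 3 [43T→41T]: |ω|/ω_in = (91/47)×43/41 = 3913/1927, sense flips to −
mesh 4 [30T→44T]: |ω|/ω_in = (3913/1927)×30/44 = 58695/42394, sense flips to +
mesh 5 [61T→46T]: |ω|/ω_in = (58695/42394)×61/46 = 3580395/1950124, sense flips to −
signed output speed (× input speed) = -3580395/1950124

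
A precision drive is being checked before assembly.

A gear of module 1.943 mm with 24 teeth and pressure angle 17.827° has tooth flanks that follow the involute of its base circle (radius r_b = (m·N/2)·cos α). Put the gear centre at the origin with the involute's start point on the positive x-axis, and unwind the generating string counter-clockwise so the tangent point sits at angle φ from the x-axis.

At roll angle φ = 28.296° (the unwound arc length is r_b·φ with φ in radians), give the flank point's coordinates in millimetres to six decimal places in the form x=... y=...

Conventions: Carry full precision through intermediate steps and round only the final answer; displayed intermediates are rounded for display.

x=24.740483 y=0.869643

class = single-mesh tooth geometry [base-circle involute, m = 1.943, 24T]
pitch radius r_p = m·N/2 = 1.943·24/2 = 23.316000
base radius r_b = r_p·cos α = 23.316000·cos 17.827° = 22.196488
roll angle φ = 28.296° = 0.49385837 rad
x = r_b·(cos φ + φ·sin φ) = 24.740483
y = r_b·(sin φ − φ·cos φ) = 0.869643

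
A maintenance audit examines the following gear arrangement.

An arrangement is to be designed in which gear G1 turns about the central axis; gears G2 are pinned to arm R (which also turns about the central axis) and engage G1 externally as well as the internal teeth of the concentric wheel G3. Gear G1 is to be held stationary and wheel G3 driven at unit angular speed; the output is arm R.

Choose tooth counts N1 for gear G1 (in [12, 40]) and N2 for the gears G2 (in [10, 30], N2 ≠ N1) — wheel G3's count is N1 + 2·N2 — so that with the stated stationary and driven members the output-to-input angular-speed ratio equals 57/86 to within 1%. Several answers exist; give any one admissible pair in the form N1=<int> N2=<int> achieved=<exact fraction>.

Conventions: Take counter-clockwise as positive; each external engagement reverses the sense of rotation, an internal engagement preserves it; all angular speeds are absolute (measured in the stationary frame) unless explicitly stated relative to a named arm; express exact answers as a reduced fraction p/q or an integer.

N1=29 N2=14 achieved=57/86

topology: planetary set — design target 57/86, arm = carrier (Willis)
Willis with ω_sun = 0: ω_arm/ω_ring = N3/(N1+N3); set equal to 57/86  ⇒  N3/N1 = (57/86)/(1 − 57/86) = 57/29
N3 = N1 + 2·N2  ⇒  N2/N1 = (N3/N1 − 1)/2 = (57/29 − 1)/2 = 14/29
smallest multiple with N1 ≥ 12 and N2 ≥ 10: k = 1  ⇒  N1 = 1·29 = 29, N2 = 1·14 = 14 (N1 ≤ 40, N2 ≤ 30, N2 ≠ N1 ✓), N3 = 29 + 2·14 = 57
check: N3/(N1+N3) with N1 = 29, N3 = 57 gives 57/86; |achieved − target| = 0 ≤ 57/8600 ✓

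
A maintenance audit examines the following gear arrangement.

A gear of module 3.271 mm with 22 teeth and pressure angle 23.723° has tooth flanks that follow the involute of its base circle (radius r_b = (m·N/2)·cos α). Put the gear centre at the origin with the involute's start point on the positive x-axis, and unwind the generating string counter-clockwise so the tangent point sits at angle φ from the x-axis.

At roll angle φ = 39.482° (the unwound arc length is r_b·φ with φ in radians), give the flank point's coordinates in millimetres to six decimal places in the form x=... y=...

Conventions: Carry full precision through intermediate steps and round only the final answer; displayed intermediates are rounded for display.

x=39.857295 y=3.425123

class = single-mesh tooth geometry [base-circle involute, m = 3.271, 22T]
pitch radius r_p = m·N/2 = 3.271·22/2 = 35.981000
base radius r_b = r_p·cos α = 35.981000·cos 23.723° = 32.940648
roll angle φ = 39.482° = 0.68909090 rad
x = r_b·(cos φ + φ·sin φ) = 39.857295
y = r_b·(sin φ − φ·cos φ) = 3.425123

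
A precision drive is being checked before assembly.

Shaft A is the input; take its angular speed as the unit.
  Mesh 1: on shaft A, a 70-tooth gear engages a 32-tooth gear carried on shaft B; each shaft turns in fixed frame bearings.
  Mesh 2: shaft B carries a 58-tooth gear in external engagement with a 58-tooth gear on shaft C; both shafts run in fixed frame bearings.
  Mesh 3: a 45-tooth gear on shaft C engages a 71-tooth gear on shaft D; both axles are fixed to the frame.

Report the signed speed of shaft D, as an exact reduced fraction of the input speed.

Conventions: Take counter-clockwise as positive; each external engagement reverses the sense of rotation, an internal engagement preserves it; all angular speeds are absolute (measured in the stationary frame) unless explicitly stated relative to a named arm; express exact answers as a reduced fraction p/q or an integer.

3-mesh fixed-axis compound train (all bearings frame-fixed)
mesh 1 [70T→32T]: |ω|/ω_in = 1×70/32 = 35/16, sense flips to −
mesh 2 [58T→58T]: |ω|/ω_in = (35/16)×58/58 = 35/16, sense flips to +
mesh 3 [45T→71T]: |ω|/ω_in = (35/16)×45/71 = 1575/1136, sense flips to −
signed output speed (× input speed) = -1575/1136

-1575/1136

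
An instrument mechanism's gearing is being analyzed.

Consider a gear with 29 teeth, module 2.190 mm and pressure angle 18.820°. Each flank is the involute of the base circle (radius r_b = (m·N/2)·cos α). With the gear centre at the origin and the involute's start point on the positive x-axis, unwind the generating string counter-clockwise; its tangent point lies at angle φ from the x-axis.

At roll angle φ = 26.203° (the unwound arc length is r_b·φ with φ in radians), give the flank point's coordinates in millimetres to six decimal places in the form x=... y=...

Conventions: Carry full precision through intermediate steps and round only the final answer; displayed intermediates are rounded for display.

topology: single-mesh involute geometry — m = 2.190, N = 29
pitch radius r_p = m·N/2 = 2.190·29/2 = 31.755000
base radius r_b = r_p·cos α = 31.755000·cos 18.820° = 30.057273
roll angle φ = 26.203° = 0.45732862 rad
x = r_b·(cos φ + φ·sin φ) = 33.038053
y = r_b·(sin φ − φ·cos φ) = 0.938432

x=33.038053 y=0.938432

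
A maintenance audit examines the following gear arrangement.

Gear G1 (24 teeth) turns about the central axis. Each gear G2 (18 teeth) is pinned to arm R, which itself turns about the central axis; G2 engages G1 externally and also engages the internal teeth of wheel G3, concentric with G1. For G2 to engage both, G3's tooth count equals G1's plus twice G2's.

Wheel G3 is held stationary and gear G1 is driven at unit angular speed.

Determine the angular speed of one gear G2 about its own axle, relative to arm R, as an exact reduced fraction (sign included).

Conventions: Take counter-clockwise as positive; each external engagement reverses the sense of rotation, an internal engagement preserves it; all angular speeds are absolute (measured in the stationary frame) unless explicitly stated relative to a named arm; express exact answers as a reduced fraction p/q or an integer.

planetary set (24T centre, 18T on arm, 60T internal) — Willis relation
ring teeth: 24 + 2·18 = 60
24(ω_sun−ω_arm) = −60(ω_ring−ω_arm),  ω_ring = 0, ω_sun = 1
24(1−ω_arm) = −60(0−ω_arm)  ⇒  84·ω_arm = 24  ⇒  ω_arm = 2/7
sun–planet mesh: 24·(1−2/7) = −18·(ω_p−ω_arm)  ⇒  ω_p−ω_arm = -20/21
exact speed ratio = -20/21

-20/21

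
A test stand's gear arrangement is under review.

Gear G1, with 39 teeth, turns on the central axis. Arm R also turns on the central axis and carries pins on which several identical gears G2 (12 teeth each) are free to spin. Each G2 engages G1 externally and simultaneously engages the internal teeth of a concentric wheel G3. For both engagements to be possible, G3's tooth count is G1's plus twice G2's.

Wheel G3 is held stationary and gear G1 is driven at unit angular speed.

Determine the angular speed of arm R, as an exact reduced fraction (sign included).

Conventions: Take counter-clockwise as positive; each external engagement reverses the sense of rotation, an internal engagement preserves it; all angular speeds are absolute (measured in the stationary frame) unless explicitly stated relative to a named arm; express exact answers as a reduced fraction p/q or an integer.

topology: planetary set — G1 39T / G2 12T / G3 63T, arm = carrier (Willis)
ring teeth: 39 + 2·12 = 63
39(ω_sun−ω_arm) = −63(ω_ring−ω_arm),  ω_ring = 0, ω_sun = 1
39(1−ω_arm) = −63(0−ω_arm)  ⇒  102·ω_arm = 39  ⇒  ω_arm = 13/34
exact speed ratio = 13/34

13/34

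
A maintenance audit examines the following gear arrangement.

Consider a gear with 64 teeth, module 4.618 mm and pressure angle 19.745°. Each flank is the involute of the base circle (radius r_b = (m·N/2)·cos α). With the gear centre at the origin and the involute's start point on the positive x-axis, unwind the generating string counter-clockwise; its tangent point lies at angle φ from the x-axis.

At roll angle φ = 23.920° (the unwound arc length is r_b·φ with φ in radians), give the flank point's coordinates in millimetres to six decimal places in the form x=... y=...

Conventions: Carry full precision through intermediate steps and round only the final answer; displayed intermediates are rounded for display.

topology: single-mesh involute geometry — m = 4.618, N = 64
pitch radius r_p = m·N/2 = 4.618·64/2 = 147.776000
base radius r_b = r_p·cos α = 147.776000·cos 19.745° = 139.087584
roll angle φ = 23.920° = 0.41748276 rad
x = r_b·(cos φ + φ·sin φ) = 150.685448
y = r_b·(sin φ − φ·cos φ) = 3.315083

x=150.685448 y=3.315083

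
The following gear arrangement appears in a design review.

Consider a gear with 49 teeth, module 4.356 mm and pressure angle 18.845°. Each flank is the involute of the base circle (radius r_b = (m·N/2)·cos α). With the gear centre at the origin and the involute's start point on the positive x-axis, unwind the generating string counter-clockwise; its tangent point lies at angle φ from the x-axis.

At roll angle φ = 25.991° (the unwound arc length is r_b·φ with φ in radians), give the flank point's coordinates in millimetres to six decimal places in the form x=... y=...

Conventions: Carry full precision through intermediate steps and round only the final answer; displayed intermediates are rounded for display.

x=110.864689 y=3.078529

single-mesh involute tooth geometry (49T wheel at module 4.356)
pitch radius r_p = m·N/2 = 4.356·49/2 = 106.722000
base radius r_b = r_p·cos α = 106.722000·cos 18.845° = 101.001259
roll angle φ = 25.991° = 0.45362853 rad
x = r_b·(cos φ + φ·sin φ) = 110.864689
y = r_b·(sin φ − φ·cos φ) = 3.078529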